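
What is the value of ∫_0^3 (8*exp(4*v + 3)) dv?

-2*(1 - exp(12))*exp(3)

Let u = 4*v + 3, so du = 4 dv. When v = 0, u = 3; when v = 3, u = 15.
The integral becomes 2·∫ exp(u) du from 3 to 15, with antiderivative 2*exp(u).
Back in v: F(v) = 2*exp(4*v + 3).
Then F(3) - F(0) = (2*exp(15)) - (2*exp(3)) = -2*(1 - exp(12))*exp(3).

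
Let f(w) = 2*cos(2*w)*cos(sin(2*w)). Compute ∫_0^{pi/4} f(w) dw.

Let u = sin(2*w), so du = 2*cos(2*w) dw. When w = 0, u = 0; when w = pi/4, u = 1.
The integral becomes ∫ cos(u) du from 0 to 1, with antiderivative sin(u).
Back in w: F(w) = sin(sin(2*w)).
Then F(pi/4) - F(0) = (sin(1)) - (0) = sin(1).

sin(1)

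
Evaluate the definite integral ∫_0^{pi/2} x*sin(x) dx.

Integrate by parts once (u = x, dv = sin(x) dx).
An antiderivative is F(x) = -x*cos(x) + sin(x).
Then F(pi/2) - F(0) = (1) - (0) = 1.

1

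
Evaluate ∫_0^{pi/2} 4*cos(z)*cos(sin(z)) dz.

4*sin(1)

Let u = sin(z), so du = cos(z) dz. When z = 0, u = 0; when z = pi/2, u = 1.
The integral becomes 4·∫ cos(u) du from 0 to 1, with antiderivative 4*sin(u).
Back in z: F(z) = 4*sin(sin(z)).
Then F(pi/2) - F(0) = (4*sin(1)) - (0) = 4*sin(1).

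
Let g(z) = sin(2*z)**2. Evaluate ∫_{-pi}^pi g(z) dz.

pi

Use the identity sin^2(2*z) = (1 - cos(4*z))/2.
An antiderivative is F(z) = z/2 - sin(4*z)/8.
Then F(pi) - F(-pi) = (pi/2) - (-pi/2) = pi.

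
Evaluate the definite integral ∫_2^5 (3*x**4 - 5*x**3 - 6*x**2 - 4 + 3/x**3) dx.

169773/200

By the power rule, an antiderivative is F(x) = 3*x**5/5 - 5*x**4/4 - 2*x**3 - 4*x - 3/(2*x**2).
Then F(5) - F(2) = (82369/100) - (-1007/40) = 169773/200.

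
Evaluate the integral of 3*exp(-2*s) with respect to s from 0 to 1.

3/2 - 3*exp(-2)/2

An antiderivative is F(s) = -3*exp(-2*s)/2.
Then F(1) - F(0) = (-3*exp(-2)/2) - (-3/2) = 3/2 - 3*exp(-2)/2.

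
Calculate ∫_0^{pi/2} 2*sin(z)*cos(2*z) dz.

-2/3

Use the identity sin(z)cos(2*z) = [sin(3*z) + sin(-z)]/2.
An antiderivative is F(z) = cos(z) - cos(3*z)/3.
Then F(pi/2) - F(0) = (0) - (2/3) = -2/3.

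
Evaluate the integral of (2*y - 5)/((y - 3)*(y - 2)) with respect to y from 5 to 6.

log(2)

Factor the denominator: y**2 - 5*y + 6 = (y - 2)(y - 3).
Partial fractions: (2*y - 5)/((y - 3)*(y - 2)) = 1/(y - 2) + 1/(y - 3).
An antiderivative is F(y) = log(y - 3) + log(y - 2).
Then F(6) - F(5) = (log(12)) - (log(6)) = log(2).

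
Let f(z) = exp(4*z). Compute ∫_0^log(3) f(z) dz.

Let u = exp(z), so du = exp(z) dz. When z = 0, u = 1; when z = log(3), u = 3.
The integral becomes ∫ u**3 du from 1 to 3, with antiderivative u**4/4.
Back in z: F(z) = exp(4*z)/4.
Then F(log(3)) - F(0) = (81/4) - (1/4) = 20.

20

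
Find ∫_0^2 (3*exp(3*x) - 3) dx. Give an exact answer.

An antiderivative is F(x) = exp(3*x) - 3*x.
Then F(2) - F(0) = (-6 + exp(6)) - (1) = -7 + exp(6).

-7 + exp(6)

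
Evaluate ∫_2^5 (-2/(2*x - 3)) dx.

An antiderivative is F(x) = -log(2*x - 3).
Then F(5) - F(2) = (-log(7)) - (0) = -log(7).

-log(7)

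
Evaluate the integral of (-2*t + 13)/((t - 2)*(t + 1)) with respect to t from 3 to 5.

log(32/9)

Factor the denominator: t**2 - t - 2 = (t + 1)(t - 2).
Partial fractions: (-2*t + 13)/((t - 2)*(t + 1)) = -5/(t + 1) + 3/(t - 2).
An antiderivative is F(t) = 3*log(t - 2) - 5*log(t + 1).
Then F(5) - F(3) = (-5*log(2) - 2*log(3)) - (-10*log(2)) = log(32/9).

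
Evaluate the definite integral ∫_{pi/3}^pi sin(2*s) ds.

-3/4

An antiderivative is F(s) = -cos(2*s)/2.
Then F(pi) - F(pi/3) = (-1/2) - (1/4) = -3/4.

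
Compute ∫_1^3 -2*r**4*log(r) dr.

484/25 - 486*log(3)/5

Integrate by parts once (u = ln r, dv = -2*r**4 dr).
An antiderivative is F(r) = -2*r**5*(5*log(r) - 1)/25.
Then F(3) - F(1) = (486/25 - 486*log(3)/5) - (2/25) = 484/25 - 486*log(3)/5.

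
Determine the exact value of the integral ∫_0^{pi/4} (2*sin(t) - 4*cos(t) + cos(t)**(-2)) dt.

An antiderivative is F(t) = -4*sin(t) - 2*cos(t) + tan(t).
Then F(pi/4) - F(0) = (1 - 3*sqrt(2)) - (-2) = 3 - 3*sqrt(2).

3 - 3*sqrt(2)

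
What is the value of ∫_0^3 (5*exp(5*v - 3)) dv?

Let u = 5*v - 3, so du = 5 dv. When v = 0, u = -3; when v = 3, u = 12.
The integral becomes ∫ exp(u) du from -3 to 12, with antiderivative exp(u).
Back in v: F(v) = exp(5*v - 3).
Then F(3) - F(0) = (exp(12)) - (exp(-3)) = -(1 - exp(15))*exp(-3).

-(1 - exp(15))*exp(-3)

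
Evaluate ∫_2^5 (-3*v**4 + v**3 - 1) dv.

By the power rule, an antiderivative is F(v) = -3*v**5/5 + v**4/4 - v.
Then F(5) - F(2) = (-6895/4) - (-86/5) = -34131/20.

-34131/20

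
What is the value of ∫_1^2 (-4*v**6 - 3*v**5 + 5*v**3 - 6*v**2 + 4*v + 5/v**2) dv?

By the power rule, an antiderivative is F(v) = -4*v**7/7 - v**6/2 + 5*v**4/4 - 2*v**3 + 2*v**2 - 5/v.
Then F(2) - F(1) = (-1339/14) - (-135/28) = -2543/28.

-2543/28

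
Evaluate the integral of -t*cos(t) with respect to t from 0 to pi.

Integrate by parts once (u = t, dv = -cos(t) dt).
An antiderivative is F(t) = -t*sin(t) - cos(t).
Then F(pi) - F(0) = (1) - (-1) = 2.

2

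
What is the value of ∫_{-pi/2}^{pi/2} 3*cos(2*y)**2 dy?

Use the identity cos^2(2*y) = (1 + cos(4*y))/2.
An antiderivative is F(y) = 3*y/2 + 3*sin(4*y)/8.
Then F(pi/2) - F(-pi/2) = (3*pi/4) - (-3*pi/4) = 3*pi/2.

3*pi/2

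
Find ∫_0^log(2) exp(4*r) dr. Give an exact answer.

15/4

Let u = exp(r), so du = exp(r) dr. When r = 0, u = 1; when r = log(2), u = 2.
The integral becomes ∫ u**3 du from 1 to 2, with antiderivative u**4/4.
Back in r: F(r) = exp(4*r)/4.
Then F(log(2)) - F(0) = (4) - (1/4) = 15/4.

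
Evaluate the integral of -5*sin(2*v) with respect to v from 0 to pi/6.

-5/4

An antiderivative is F(v) = 5*cos(2*v)/2.
Then F(pi/6) - F(0) = (5/4) - (5/2) = -5/4.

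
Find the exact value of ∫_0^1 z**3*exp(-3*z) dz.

Integrate by parts 3 times (u = z^3, dv = exp(-3*z) dz).
An antiderivative is F(z) = (-9*z**3 - 9*z**2 - 6*z - 2)*exp(-3*z)/27.
Then F(1) - F(0) = (-26*exp(-3)/27) - (-2/27) = 2/27 - 26*exp(-3)/27.

2/27 - 26*exp(-3)/27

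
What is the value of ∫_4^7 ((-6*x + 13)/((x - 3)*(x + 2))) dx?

-5*log(3) + 3*log(2)

Factor the denominator: x**2 - x - 6 = (x + 2)(x - 3).
Partial fractions: (-6*x + 13)/((x - 3)*(x + 2)) = -5/(x + 2) - 1/(x - 3).
An antiderivative is F(x) = -log(x - 3) - 5*log(x + 2).
Then F(7) - F(4) = (-10*log(3) - 2*log(2)) - (-5*log(3) - 5*log(2)) = -5*log(3) + 3*log(2).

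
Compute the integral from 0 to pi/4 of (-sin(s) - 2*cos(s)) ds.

-1 - sqrt(2)/2

An antiderivative is F(s) = -2*sin(s) + cos(s).
Then F(pi/4) - F(0) = (-sqrt(2)/2) - (1) = -1 - sqrt(2)/2.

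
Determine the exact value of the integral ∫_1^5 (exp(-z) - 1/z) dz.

-log(5) - exp(-5) + exp(-1)

An antiderivative is F(z) = -log(z) - exp(-z).
Then F(5) - F(1) = (-log(5) - exp(-5)) - (-exp(-1)) = -log(5) - exp(-5) + exp(-1).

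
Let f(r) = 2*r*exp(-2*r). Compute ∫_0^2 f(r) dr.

Integrate by parts once (u = r, dv = 2*exp(-2*r) dr).
An antiderivative is F(r) = (-2*r - 1)*exp(-2*r)/2.
Then F(2) - F(0) = (-5*exp(-4)/2) - (-1/2) = (-5 + exp(4))*exp(-4)/2.

(-5 + exp(4))*exp(-4)/2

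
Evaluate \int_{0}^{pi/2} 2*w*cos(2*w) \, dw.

-1

Integrate by parts once (u = w, dv = 2*cos(2*w) dw).
An antiderivative is F(w) = w*sin(2*w) + cos(2*w)/2.
Then F(pi/2) - F(0) = (-1/2) - (1/2) = -1.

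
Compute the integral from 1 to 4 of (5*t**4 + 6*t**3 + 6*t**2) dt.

By the power rule, an antiderivative is F(t) = t**5 + 3*t**4/2 + 2*t**3.
Then F(4) - F(1) = (1536) - (9/2) = 3063/2.

3063/2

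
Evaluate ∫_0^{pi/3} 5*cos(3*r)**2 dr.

Use the identity cos^2(3*r) = (1 + cos(6*r))/2.
An antiderivative is F(r) = 5*r/2 + 5*sin(6*r)/12.
Then F(pi/3) - F(0) = (5*pi/6) - (0) = 5*pi/6.

5*pi/6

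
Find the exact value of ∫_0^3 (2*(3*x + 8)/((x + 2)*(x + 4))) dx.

-10*log(2) + 2*log(5) + 4*log(7)

Factor the denominator: x**2 + 6*x + 8 = (x + 4)(x + 2).
Partial fractions: 2*(3*x + 8)/((x + 2)*(x + 4)) = 4/(x + 4) + 2/(x + 2).
An antiderivative is F(x) = 2*log(x + 2) + 4*log(x + 4).
Then F(3) - F(0) = (2*log(5) + 4*log(7)) - (10*log(2)) = -10*log(2) + 2*log(5) + 4*log(7).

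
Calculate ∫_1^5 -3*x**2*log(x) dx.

Integrate by parts once (u = ln x, dv = -3*x**2 dx).
An antiderivative is F(x) = -x**3*(3*log(x) - 1)/3.
Then F(5) - F(1) = (125/3 - 125*log(5)) - (1/3) = 124/3 - 125*log(5).

124/3 - 125*log(5)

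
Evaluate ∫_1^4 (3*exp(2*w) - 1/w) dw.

-3*exp(2)/2 - log(4) + 3*exp(8)/2

An antiderivative is F(w) = 3*exp(2*w)/2 - log(w).
Then F(4) - F(1) = (-log(4) + 3*exp(8)/2) - (3*exp(2)/2) = -3*exp(2)/2 - log(4) + 3*exp(8)/2.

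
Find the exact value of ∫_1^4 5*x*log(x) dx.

-75/4 + 80*log(2)

Integrate by parts once (u = ln x, dv = 5*x dx).
An antiderivative is F(x) = 5*x**2*(2*log(x) - 1)/4.
Then F(4) - F(1) = (-20 + 80*log(2)) - (-5/4) = -75/4 + 80*log(2).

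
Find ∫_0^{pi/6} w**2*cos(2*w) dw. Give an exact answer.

Integrate by parts twice (u = w^2, dv = cos(2*w) dw).
An antiderivative is F(w) = w**2*sin(2*w)/2 + w*cos(2*w)/2 - sin(2*w)/4.
Then F(pi/6) - F(0) = (-sqrt(3)/8 + sqrt(3)*pi**2/144 + pi/24) - (0) = -sqrt(3)/8 + sqrt(3)*pi**2/144 + pi/24.

-sqrt(3)/8 + sqrt(3)*pi**2/144 + pi/24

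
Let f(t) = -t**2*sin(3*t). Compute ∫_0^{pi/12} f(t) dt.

Integrate by parts twice (u = t^2, dv = -sin(3*t) dt).
An antiderivative is F(t) = t**2*cos(3*t)/3 - 2*t*sin(3*t)/9 - 2*cos(3*t)/27.
Then F(pi/12) - F(0) = (sqrt(2)*(-32 - 8*pi + pi**2)/864) - (-2/27) = -sqrt(2)/27 - sqrt(2)*pi/108 + sqrt(2)*pi**2/864 + 2/27.

-sqrt(2)/27 - sqrt(2)*pi/108 + sqrt(2)*pi**2/864 + 2/27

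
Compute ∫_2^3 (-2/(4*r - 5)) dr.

An antiderivative is F(r) = -log(4*r - 5)/2.
Then F(3) - F(2) = (-log(7)/2) - (-log(3)/2) = -log(7)/2 + log(3)/2.

-log(7)/2 + log(3)/2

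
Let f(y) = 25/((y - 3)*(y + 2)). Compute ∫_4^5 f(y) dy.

Factor the denominator: y**2 - y - 6 = (y + 2)(y - 3).
Partial fractions: 25/((y - 3)*(y + 2)) = -5/(y + 2) + 5/(y - 3).
An antiderivative is F(y) = 5*log(y - 3) - 5*log(y + 2).
Then F(5) - F(4) = (-5*log(7) + 5*log(2)) - (-5*log(3) - 5*log(2)) = -5*log(7) + 5*log(3) + 10*log(2).

-5*log(7) + 5*log(3) + 10*log(2)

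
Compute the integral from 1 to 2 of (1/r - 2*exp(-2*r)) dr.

An antiderivative is F(r) = log(r) + exp(-2*r).
Then F(2) - F(1) = (exp(-4) + log(2)) - (exp(-2)) = -exp(-2) + exp(-4) + log(2).

-exp(-2) + exp(-4) + log(2)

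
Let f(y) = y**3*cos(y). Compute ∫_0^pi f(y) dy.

Integrate by parts 3 times (u = y^3, dv = cos(y) dy).
An antiderivative is F(y) = y**3*sin(y) + 3*y**2*cos(y) - 6*y*sin(y) - 6*cos(y).
Then F(pi) - F(0) = (6 - 3*pi**2) - (-6) = 12 - 3*pi**2.

12 - 3*pi**2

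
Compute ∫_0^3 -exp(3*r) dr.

An antiderivative is F(r) = -exp(3*r)/3.
Then F(3) - F(0) = (-exp(9)/3) - (-1/3) = 1/3 - exp(9)/3.

1/3 - exp(9)/3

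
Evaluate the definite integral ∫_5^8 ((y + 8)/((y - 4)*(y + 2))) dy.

log(56/5)

Factor the denominator: y**2 - 2*y - 8 = (y + 2)(y - 4).
Partial fractions: (y + 8)/((y - 4)*(y + 2)) = -1/(y + 2) + 2/(y - 4).
An antiderivative is F(y) = 2*log(y - 4) - log(y + 2).
Then F(8) - F(5) = (log(8/5)) - (-log(7)) = log(56/5).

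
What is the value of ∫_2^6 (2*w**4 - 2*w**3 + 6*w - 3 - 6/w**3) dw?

By the power rule, an antiderivative is F(w) = 2*w**5/5 - w**4/2 + 3*w**2 - 3*w + 3/w**2.
Then F(6) - F(2) = (153149/60) - (231/20) = 38114/15.

38114/15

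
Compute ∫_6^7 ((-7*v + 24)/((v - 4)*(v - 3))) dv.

-log(12)

Factor the denominator: v**2 - 7*v + 12 = (v - 3)(v - 4).
Partial fractions: (-7*v + 24)/((v - 4)*(v - 3)) = -3/(v - 3) - 4/(v - 4).
An antiderivative is F(v) = -4*log(v - 4) - 3*log(v - 3).
Then F(7) - F(6) = (-4*log(3) - 6*log(2)) - (-3*log(3) - 4*log(2)) = -log(12).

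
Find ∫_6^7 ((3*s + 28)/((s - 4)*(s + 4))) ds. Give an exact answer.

Factor the denominator: s**2 - 16 = (s + 4)(s - 4).
Partial fractions: (3*s + 28)/((s - 4)*(s + 4)) = -2/(s + 4) + 5/(s - 4).
An antiderivative is F(s) = 5*log(s - 4) - 2*log(s + 4).
Then F(7) - F(6) = (-2*log(11) + 5*log(3)) - (log(8/25)) = -2*log(11) - 3*log(2) + 2*log(5) + 5*log(3).

-2*log(11) - 3*log(2) + 2*log(5) + 5*log(3)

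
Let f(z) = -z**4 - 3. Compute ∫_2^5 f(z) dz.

By the power rule, an antiderivative is F(z) = -z**5/5 - 3*z.
Then F(5) - F(2) = (-640) - (-62/5) = -3138/5.

-3138/5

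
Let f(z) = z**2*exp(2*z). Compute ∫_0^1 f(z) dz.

Integrate by parts twice (u = z^2, dv = exp(2*z) dz).
An antiderivative is F(z) = (2*z**2 - 2*z + 1)*exp(2*z)/4.
Then F(1) - F(0) = (exp(2)/4) - (1/4) = -1/4 + exp(2)/4.

-1/4 + exp(2)/4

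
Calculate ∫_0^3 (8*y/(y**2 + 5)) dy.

-4*log(5) + 4*log(2) + 4*log(7)

Let u = y**2 + 5, so du = 2*y dy. When y = 0, u = 5; when y = 3, u = 14.
The integral becomes 4·∫ 1/u du from 5 to 14, with antiderivative 4*log(u).
Back in y: F(y) = 4*log(y**2 + 5).
Then F(3) - F(0) = (4*log(2) + 4*log(7)) - (4*log(5)) = -4*log(5) + 4*log(2) + 4*log(7).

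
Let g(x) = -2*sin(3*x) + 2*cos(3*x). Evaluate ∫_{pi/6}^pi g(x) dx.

An antiderivative is F(x) = 2*sin(3*x)/3 + 2*cos(3*x)/3.
Then F(pi) - F(pi/6) = (-2/3) - (2/3) = -4/3.

-4/3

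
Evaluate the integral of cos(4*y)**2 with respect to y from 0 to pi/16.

1/16 + pi/32

Use the identity cos^2(4*y) = (1 + cos(8*y))/2.
An antiderivative is F(y) = y/2 + sin(8*y)/16.
Then F(pi/16) - F(0) = (1/16 + pi/32) - (0) = 1/16 + pi/32.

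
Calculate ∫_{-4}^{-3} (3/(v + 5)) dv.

log(8)

An antiderivative is F(v) = 3*log(v + 5).
Then F(-3) - F(-4) = (log(8)) - (0) = log(8).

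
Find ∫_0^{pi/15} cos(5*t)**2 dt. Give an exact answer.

Use the identity cos^2(5*t) = (1 + cos(10*t))/2.
An antiderivative is F(t) = t/2 + sin(10*t)/20.
Then F(pi/15) - F(0) = (sqrt(3)/40 + pi/30) - (0) = sqrt(3)/40 + pi/30.

sqrt(3)/40 + pi/30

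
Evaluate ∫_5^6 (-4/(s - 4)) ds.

-log(16)

An antiderivative is F(s) = -4*log(s - 4).
Then F(6) - F(5) = (-log(16)) - (0) = -log(16).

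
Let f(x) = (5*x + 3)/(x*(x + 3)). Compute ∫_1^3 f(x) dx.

Factor the denominator: x**2 + 3*x = (x + 3)x.
Partial fractions: (5*x + 3)/(x*(x + 3)) = 4/(x + 3) + 1/x.
An antiderivative is F(x) = log(x) + 4*log(x + 3).
Then F(3) - F(1) = (4*log(2) + 5*log(3)) - (8*log(2)) = -4*log(2) + 5*log(3).

-4*log(2) + 5*log(3)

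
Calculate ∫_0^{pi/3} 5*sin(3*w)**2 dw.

Use the identity sin^2(3*w) = (1 - cos(6*w))/2.
An antiderivative is F(w) = 5*w/2 - 5*sin(6*w)/12.
Then F(pi/3) - F(0) = (5*pi/6) - (0) = 5*pi/6.

5*pi/6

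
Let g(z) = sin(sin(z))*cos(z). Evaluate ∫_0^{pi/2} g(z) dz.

Let u = sin(z), so du = cos(z) dz. When z = 0, u = 0; when z = pi/2, u = 1.
The integral becomes ∫ sin(u) du from 0 to 1, with antiderivative -cos(u).
Back in z: F(z) = -cos(sin(z)).
Then F(pi/2) - F(0) = (-cos(1)) - (-1) = 1 - cos(1).

1 - cos(1)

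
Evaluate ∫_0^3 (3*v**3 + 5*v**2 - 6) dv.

351/4

By the power rule, an antiderivative is F(v) = 3*v**4/4 + 5*v**3/3 - 6*v.
Then F(3) - F(0) = (351/4) - (0) = 351/4.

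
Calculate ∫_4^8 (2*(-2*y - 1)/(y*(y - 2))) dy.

Factor the denominator: y**2 - 2*y = y(y - 2).
Partial fractions: 2*(-2*y - 1)/(y*(y - 2)) = 1/y - 5/(y - 2).
An antiderivative is F(y) = log(y) - 5*log(y - 2).
Then F(8) - F(4) = (-5*log(3) - 2*log(2)) - (-log(8)) = -5*log(3) + log(2).

-5*log(3) + log(2)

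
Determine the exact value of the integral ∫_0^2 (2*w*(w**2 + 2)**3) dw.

320

Let u = w**2 + 2, so du = 2*w dw. When w = 0, u = 2; when w = 2, u = 6.
The integral becomes ∫ u**3 du from 2 to 6, with antiderivative u**4/4.
Back in w: F(w) = (w**2 + 2)**4/4.
Then F(2) - F(0) = (324) - (4) = 320.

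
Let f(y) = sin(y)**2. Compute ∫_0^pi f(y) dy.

Use the identity sin^2(y) = (1 - cos(2*y))/2.
An antiderivative is F(y) = y/2 - sin(2*y)/4.
Then F(pi) - F(0) = (pi/2) - (0) = pi/2.

pi/2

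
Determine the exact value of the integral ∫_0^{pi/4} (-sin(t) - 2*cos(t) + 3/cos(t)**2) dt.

2 - sqrt(2)/2

An antiderivative is F(t) = -2*sin(t) + cos(t) + 3*tan(t).
Then F(pi/4) - F(0) = (3 - sqrt(2)/2) - (1) = 2 - sqrt(2)/2.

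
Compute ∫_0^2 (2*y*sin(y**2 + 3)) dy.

Let u = y**2 + 3, so du = 2*y dy. When y = 0, u = 3; when y = 2, u = 7.
The integral becomes ∫ sin(u) du from 3 to 7, with antiderivative -cos(u).
Back in y: F(y) = -cos(y**2 + 3).
Then F(2) - F(0) = (-cos(7)) - (-cos(3)) = cos(3) - cos(7).

cos(3) - cos(7)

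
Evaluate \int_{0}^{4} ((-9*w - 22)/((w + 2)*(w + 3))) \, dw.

-5*log(7) + log(3)

Factor the denominator: w**2 + 5*w + 6 = (w + 3)(w + 2).
Partial fractions: (-9*w - 22)/((w + 2)*(w + 3)) = -5/(w + 3) - 4/(w + 2).
An antiderivative is F(w) = -4*log(w + 2) - 5*log(w + 3).
Then F(4) - F(0) = (-5*log(7) - 4*log(3) - 4*log(2)) - (-5*log(3) - 4*log(2)) = -5*log(7) + log(3).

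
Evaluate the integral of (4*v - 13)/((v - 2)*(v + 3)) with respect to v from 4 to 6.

Factor the denominator: v**2 + v - 6 = (v + 3)(v - 2).
Partial fractions: (4*v - 13)/((v - 2)*(v + 3)) = 5/(v + 3) - 1/(v - 2).
An antiderivative is F(v) = -log(v - 2) + 5*log(v + 3).
Then F(6) - F(4) = (-2*log(2) + 10*log(3)) - (-log(2) + 5*log(7)) = -5*log(7) - log(2) + 10*log(3).

-5*log(7) - log(2) + 10*log(3)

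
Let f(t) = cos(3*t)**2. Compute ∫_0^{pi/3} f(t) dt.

Use the identity cos^2(3*t) = (1 + cos(6*t))/2.
An antiderivative is F(t) = t/2 + sin(6*t)/12.
Then F(pi/3) - F(0) = (pi/6) - (0) = pi/6.

pi/6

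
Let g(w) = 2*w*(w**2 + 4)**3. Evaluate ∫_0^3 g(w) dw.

Let u = w**2 + 4, so du = 2*w dw. When w = 0, u = 4; when w = 3, u = 13.
The integral becomes ∫ u**3 du from 4 to 13, with antiderivative u**4/4.
Back in w: F(w) = (w**2 + 4)**4/4.
Then F(3) - F(0) = (28561/4) - (64) = 28305/4.

28305/4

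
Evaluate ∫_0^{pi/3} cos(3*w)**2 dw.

pi/6

Use the identity cos^2(3*w) = (1 + cos(6*w))/2.
An antiderivative is F(w) = w/2 + sin(6*w)/12.
Then F(pi/3) - F(0) = (pi/6) - (0) = pi/6.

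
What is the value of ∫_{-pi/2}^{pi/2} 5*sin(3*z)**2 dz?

Use the identity sin^2(3*z) = (1 - cos(6*z))/2.
An antiderivative is F(z) = 5*z/2 - 5*sin(6*z)/12.
Then F(pi/2) - F(-pi/2) = (5*pi/4) - (-5*pi/4) = 5*pi/2.

5*pi/2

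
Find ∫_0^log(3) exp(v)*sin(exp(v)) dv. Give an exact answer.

Let u = exp(v), so du = exp(v) dv. When v = 0, u = 1; when v = log(3), u = 3.
The integral becomes ∫ sin(u) du from 1 to 3, with antiderivative -cos(u).
Back in v: F(v) = -cos(exp(v)).
Then F(log(3)) - F(0) = (-cos(3)) - (-cos(1)) = cos(1) - cos(3).

cos(1) - cos(3)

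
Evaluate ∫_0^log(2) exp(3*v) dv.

Let u = exp(v), so du = exp(v) dv. When v = 0, u = 1; when v = log(2), u = 2.
The integral becomes ∫ u**2 du from 1 to 2, with antiderivative u**3/3.
Back in v: F(v) = exp(3*v)/3.
Then F(log(2)) - F(0) = (8/3) - (1/3) = 7/3.

7/3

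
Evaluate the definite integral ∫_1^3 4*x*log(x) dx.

-8 + 18*log(3)

Integrate by parts once (u = ln x, dv = 4*x dx).
An antiderivative is F(x) = x**2*(2*log(x) - 1).
Then F(3) - F(1) = (-9 + 18*log(3)) - (-1) = -8 + 18*log(3).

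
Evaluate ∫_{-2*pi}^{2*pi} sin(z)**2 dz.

Use the identity sin^2(z) = (1 - cos(2*z))/2.
An antiderivative is F(z) = z/2 - sin(2*z)/4.
Then F(2*pi) - F(-2*pi) = (pi) - (-pi) = 2*pi.

2*pi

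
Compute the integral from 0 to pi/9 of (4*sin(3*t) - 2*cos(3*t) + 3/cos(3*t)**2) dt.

2/3 + 2*sqrt(3)/3

An antiderivative is F(t) = -2*sin(3*t)/3 - 4*cos(3*t)/3 + tan(3*t).
Then F(pi/9) - F(0) = (-2/3 + 2*sqrt(3)/3) - (-4/3) = 2/3 + 2*sqrt(3)/3.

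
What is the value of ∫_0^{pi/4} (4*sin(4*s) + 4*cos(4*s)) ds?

2

An antiderivative is F(s) = sin(4*s) - cos(4*s).
Then F(pi/4) - F(0) = (1) - (-1) = 2.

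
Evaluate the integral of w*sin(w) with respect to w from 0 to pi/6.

Integrate by parts once (u = w, dv = sin(w) dw).
An antiderivative is F(w) = -w*cos(w) + sin(w).
Then F(pi/6) - F(0) = (-sqrt(3)*pi/12 + 1/2) - (0) = -sqrt(3)*pi/12 + 1/2.

-sqrt(3)*pi/12 + 1/2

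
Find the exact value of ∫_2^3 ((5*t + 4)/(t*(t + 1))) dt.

log(27/4)

Factor the denominator: t**2 + t = (t + 1)t.
Partial fractions: (5*t + 4)/(t*(t + 1)) = 1/(t + 1) + 4/t.
An antiderivative is F(t) = 4*log(t) + log(t + 1).
Then F(3) - F(2) = (2*log(2) + 4*log(3)) - (log(48)) = log(27/4).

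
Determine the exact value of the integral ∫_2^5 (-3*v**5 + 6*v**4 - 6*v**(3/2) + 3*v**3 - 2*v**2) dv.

-73803/20 - 60*sqrt(5) + 48*sqrt(2)/5

By the power rule, an antiderivative is F(v) = -v**6/2 - 12*v**(5/2)/5 + 6*v**5/5 + 3*v**4/4 - 2*v**3/3.
Then F(5) - F(2) = (-44125/12 - 60*sqrt(5)) - (196/15 - 48*sqrt(2)/5) = -73803/20 - 60*sqrt(5) + 48*sqrt(2)/5.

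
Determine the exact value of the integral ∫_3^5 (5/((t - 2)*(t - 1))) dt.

Factor the denominator: t**2 - 3*t + 2 = (t - 1)(t - 2).
Partial fractions: 5/((t - 2)*(t - 1)) = -5/(t - 1) + 5/(t - 2).
An antiderivative is F(t) = 5*log(t - 2) - 5*log(t - 1).
Then F(5) - F(3) = (-10*log(2) + 5*log(3)) - (-log(32)) = -5*log(2) + 5*log(3).

-5*log(2) + 5*log(3)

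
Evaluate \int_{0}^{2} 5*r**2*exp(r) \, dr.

Integrate by parts twice (u = r^2, dv = 5*exp(r) dr).
An antiderivative is F(r) = (5*r**2 - 10*r + 10)*exp(r).
Then F(2) - F(0) = (10*exp(2)) - (10) = -10 + 10*exp(2).

-10 + 10*exp(2)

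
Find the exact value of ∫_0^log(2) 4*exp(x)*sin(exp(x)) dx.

Let u = exp(x), so du = exp(x) dx. When x = 0, u = 1; when x = log(2), u = 2.
The integral becomes 4·∫ sin(u) du from 1 to 2, with antiderivative -4*cos(u).
Back in x: F(x) = -4*cos(exp(x)).
Then F(log(2)) - F(0) = (-4*cos(2)) - (-4*cos(1)) = -4*cos(2) + 4*cos(1).

-4*cos(2) + 4*cos(1)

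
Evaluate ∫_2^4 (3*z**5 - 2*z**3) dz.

By the power rule, an antiderivative is F(z) = z**6/2 - z**4/2.
Then F(4) - F(2) = (1920) - (24) = 1896.

1896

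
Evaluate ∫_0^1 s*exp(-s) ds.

Integrate by parts once (u = s, dv = exp(-s) ds).
An antiderivative is F(s) = (-s - 1)*exp(-s).
Then F(1) - F(0) = (-2*exp(-1)) - (-1) = 1 - 2*exp(-1).

1 - 2*exp(-1)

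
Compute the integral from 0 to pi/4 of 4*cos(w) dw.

An antiderivative is F(w) = 4*sin(w).
Then F(pi/4) - F(0) = (2*sqrt(2)) - (0) = 2*sqrt(2).

2*sqrt(2)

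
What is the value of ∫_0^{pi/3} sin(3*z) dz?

An antiderivative is F(z) = -cos(3*z)/3.
Then F(pi/3) - F(0) = (1/3) - (-1/3) = 2/3.

2/3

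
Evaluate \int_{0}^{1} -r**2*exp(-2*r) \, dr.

(5 - exp(2))*exp(-2)/4

Integrate by parts twice (u = r^2, dv = -exp(-2*r) dr).
An antiderivative is F(r) = (2*r**2 + 2*r + 1)*exp(-2*r)/4.
Then F(1) - F(0) = (5*exp(-2)/4) - (1/4) = (5 - exp(2))*exp(-2)/4.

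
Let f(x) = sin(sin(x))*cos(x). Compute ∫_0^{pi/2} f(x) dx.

1 - cos(1)

Let u = sin(x), so du = cos(x) dx. When x = 0, u = 0; when x = pi/2, u = 1.
The integral becomes ∫ sin(u) du from 0 to 1, with antiderivative -cos(u).
Back in x: F(x) = -cos(sin(x)).
Then F(pi/2) - F(0) = (-cos(1)) - (-1) = 1 - cos(1).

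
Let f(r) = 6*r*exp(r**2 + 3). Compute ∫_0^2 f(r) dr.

Let u = r**2 + 3, so du = 2*r dr. When r = 0, u = 3; when r = 2, u = 7.
The integral becomes 3·∫ exp(u) du from 3 to 7, with antiderivative 3*exp(u).
Back in r: F(r) = 3*exp(r**2 + 3).
Then F(2) - F(0) = (3*exp(7)) - (3*exp(3)) = -3*(1 - exp(4))*exp(3).

-3*(1 - exp(4))*exp(3)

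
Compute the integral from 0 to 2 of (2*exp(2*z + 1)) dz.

Let u = 2*z + 1, so du = 2 dz. When z = 0, u = 1; when z = 2, u = 5.
The integral becomes ∫ exp(u) du from 1 to 5, with antiderivative exp(u).
Back in z: F(z) = exp(2*z + 1).
Then F(2) - F(0) = (exp(5)) - (exp(1)) = -exp(1) + exp(5).

-exp(1) + exp(5)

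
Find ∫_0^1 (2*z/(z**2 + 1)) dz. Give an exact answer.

log(2)

Let u = z**2 + 1, so du = 2*z dz. When z = 0, u = 1; when z = 1, u = 2.
The integral becomes ∫ 1/u du from 1 to 2, with antiderivative log(u).
Back in z: F(z) = log(z**2 + 1).
Then F(1) - F(0) = (log(2)) - (0) = log(2).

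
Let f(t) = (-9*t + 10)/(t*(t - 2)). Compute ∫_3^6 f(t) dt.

-13*log(2)

Factor the denominator: t**2 - 2*t = t(t - 2).
Partial fractions: (-9*t + 10)/(t*(t - 2)) = -5/t - 4/(t - 2).
An antiderivative is F(t) = -5*log(t) - 4*log(t - 2).
Then F(6) - F(3) = (-13*log(2) - 5*log(3)) - (-5*log(3)) = -13*log(2).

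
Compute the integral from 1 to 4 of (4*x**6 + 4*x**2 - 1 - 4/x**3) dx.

By the power rule, an antiderivative is F(x) = 4*x**7/7 + 4*x**3/3 - x + 2/x**2.
Then F(4) - F(1) = (1586549/168) - (61/21) = 528687/56.

528687/56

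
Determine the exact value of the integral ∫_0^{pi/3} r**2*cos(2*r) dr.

-pi/12 - sqrt(3)/8 + sqrt(3)*pi**2/36

Integrate by parts twice (u = r^2, dv = cos(2*r) dr).
An antiderivative is F(r) = r**2*sin(2*r)/2 + r*cos(2*r)/2 - sin(2*r)/4.
Then F(pi/3) - F(0) = (-pi/12 - sqrt(3)/8 + sqrt(3)*pi**2/36) - (0) = -pi/12 - sqrt(3)/8 + sqrt(3)*pi**2/36.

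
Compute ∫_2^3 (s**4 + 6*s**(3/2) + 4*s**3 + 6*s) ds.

By the power rule, an antiderivative is F(s) = 12*s**(5/2)/5 + s**5/5 + s**4 + 3*s**2.
Then F(3) - F(2) = (108*sqrt(3)/5 + 783/5) - (48*sqrt(2)/5 + 172/5) = -48*sqrt(2)/5 + 108*sqrt(3)/5 + 611/5.

-48*sqrt(2)/5 + 108*sqrt(3)/5 + 611/5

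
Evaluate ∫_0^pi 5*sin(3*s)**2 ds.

5*pi/2

Use the identity sin^2(3*s) = (1 - cos(6*s))/2.
An antiderivative is F(s) = 5*s/2 - 5*sin(6*s)/12.
Then F(pi) - F(0) = (5*pi/2) - (0) = 5*pi/2.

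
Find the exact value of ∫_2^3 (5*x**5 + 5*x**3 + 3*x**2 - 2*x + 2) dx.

7817/12

By the power rule, an antiderivative is F(x) = 5*x**6/6 + 5*x**4/4 + x**3 - x**2 + 2*x.
Then F(3) - F(2) = (2931/4) - (244/3) = 7817/12.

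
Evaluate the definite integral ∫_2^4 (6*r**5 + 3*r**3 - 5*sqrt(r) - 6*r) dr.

20*sqrt(2)/3 + 12448/3

By the power rule, an antiderivative is F(r) = r**6 + 3*r**4/4 - 10*r**(3/2)/3 - 3*r**2.
Then F(4) - F(2) = (12640/3) - (64 - 20*sqrt(2)/3) = 20*sqrt(2)/3 + 12448/3.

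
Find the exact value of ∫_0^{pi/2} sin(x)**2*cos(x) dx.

Let u = sin(x), so du = cos(x) dx. When x = 0, u = 0; when x = pi/2, u = 1.
The integral becomes ∫ u**2 du from 0 to 1, with antiderivative u**3/3.
Back in x: F(x) = sin(x)**3/3.
Then F(pi/2) - F(0) = (1/3) - (0) = 1/3.

1/3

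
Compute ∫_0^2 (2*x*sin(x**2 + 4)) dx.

cos(4) - cos(8)

Let u = x**2 + 4, so du = 2*x dx. When x = 0, u = 4; when x = 2, u = 8.
The integral becomes ∫ sin(u) du from 4 to 8, with antiderivative -cos(u).
Back in x: F(x) = -cos(x**2 + 4).
Then F(2) - F(0) = (-cos(8)) - (-cos(4)) = cos(4) - cos(8).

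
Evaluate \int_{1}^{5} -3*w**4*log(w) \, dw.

9372/25 - 1875*log(5)

Integrate by parts once (u = ln w, dv = -3*w**4 dw).
An antiderivative is F(w) = -3*w**5*(5*log(w) - 1)/25.
Then F(5) - F(1) = (375 - 1875*log(5)) - (3/25) = 9372/25 - 1875*log(5).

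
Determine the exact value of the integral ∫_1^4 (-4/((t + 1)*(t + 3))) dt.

Factor the denominator: t**2 + 4*t + 3 = (t + 3)(t + 1).
Partial fractions: -4/((t + 1)*(t + 3)) = 2/(t + 3) - 2/(t + 1).
An antiderivative is F(t) = -2*log(t + 1) + 2*log(t + 3).
Then F(4) - F(1) = (log(49/25)) - (log(4)) = log(49/100).

log(49/100)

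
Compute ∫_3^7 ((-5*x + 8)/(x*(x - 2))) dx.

Factor the denominator: x**2 - 2*x = x(x - 2).
Partial fractions: (-5*x + 8)/(x*(x - 2)) = -4/x - 1/(x - 2).
An antiderivative is F(x) = -4*log(x) - log(x - 2).
Then F(7) - F(3) = (-4*log(7) - log(5)) - (-log(81)) = -4*log(7) - log(5) + 4*log(3).

-4*log(7) - log(5) + 4*log(3)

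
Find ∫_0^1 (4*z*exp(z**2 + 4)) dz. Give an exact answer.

Let u = z**2 + 4, so du = 2*z dz. When z = 0, u = 4; when z = 1, u = 5.
The integral becomes 2·∫ exp(u) du from 4 to 5, with antiderivative 2*exp(u).
Back in z: F(z) = 2*exp(z**2 + 4).
Then F(1) - F(0) = (2*exp(5)) - (2*exp(4)) = -2*(1 - exp(1))*exp(4).

-2*(1 - exp(1))*exp(4)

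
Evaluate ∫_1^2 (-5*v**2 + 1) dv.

By the power rule, an antiderivative is F(v) = -5*v**3/3 + v.
Then F(2) - F(1) = (-34/3) - (-2/3) = -32/3.

-32/3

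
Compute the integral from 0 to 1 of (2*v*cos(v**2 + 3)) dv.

Let u = v**2 + 3, so du = 2*v dv. When v = 0, u = 3; when v = 1, u = 4.
The integral becomes ∫ cos(u) du from 3 to 4, with antiderivative sin(u).
Back in v: F(v) = sin(v**2 + 3).
Then F(1) - F(0) = (sin(4)) - (sin(3)) = sin(4) - sin(3).

sin(4) - sin(3)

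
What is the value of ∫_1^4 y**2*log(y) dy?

-7 + 128*log(2)/3

Integrate by parts once (u = ln y, dv = y**2 dy).
An antiderivative is F(y) = y**3*(3*log(y) - 1)/9.
Then F(4) - F(1) = (-64/9 + 128*log(2)/3) - (-1/9) = -7 + 128*log(2)/3.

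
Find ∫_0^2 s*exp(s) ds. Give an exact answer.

1 + exp(2)

Integrate by parts once (u = s, dv = exp(s) ds).
An antiderivative is F(s) = (s - 1)*exp(s).
Then F(2) - F(0) = (exp(2)) - (-1) = 1 + exp(2).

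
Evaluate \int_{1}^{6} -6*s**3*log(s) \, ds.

-1944*log(3) - 1944*log(2) + 3885/8

Integrate by parts once (u = ln s, dv = -6*s**3 ds).
An antiderivative is F(s) = -3*s**4*(4*log(s) - 1)/8.
Then F(6) - F(1) = (-1944*log(3) - 1944*log(2) + 486) - (3/8) = -1944*log(3) - 1944*log(2) + 3885/8.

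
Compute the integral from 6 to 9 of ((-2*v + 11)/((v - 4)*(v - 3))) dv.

Factor the denominator: v**2 - 7*v + 12 = (v - 3)(v - 4).
Partial fractions: (-2*v + 11)/((v - 4)*(v - 3)) = -5/(v - 3) + 3/(v - 4).
An antiderivative is F(v) = 3*log(v - 4) - 5*log(v - 3).
Then F(9) - F(6) = (-5*log(3) - 5*log(2) + 3*log(5)) - (-5*log(3) + 3*log(2)) = -8*log(2) + 3*log(5).

-8*log(2) + 3*log(5)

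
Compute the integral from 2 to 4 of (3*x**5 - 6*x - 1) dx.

By the power rule, an antiderivative is F(x) = x**6/2 - 3*x**2 - x.
Then F(4) - F(2) = (1996) - (18) = 1978.

1978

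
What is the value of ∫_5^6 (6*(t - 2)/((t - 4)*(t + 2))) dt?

Factor the denominator: t**2 - 2*t - 8 = (t + 2)(t - 4).
Partial fractions: 6*(t - 2)/((t - 4)*(t + 2)) = 4/(t + 2) + 2/(t - 4).
An antiderivative is F(t) = 2*log(t - 4) + 4*log(t + 2).
Then F(6) - F(5) = (14*log(2)) - (4*log(7)) = -4*log(7) + 14*log(2).

-4*log(7) + 14*log(2)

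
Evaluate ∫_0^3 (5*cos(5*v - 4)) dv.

sin(11) + sin(4)

Let u = 5*v - 4, so du = 5 dv. When v = 0, u = -4; when v = 3, u = 11.
The integral becomes ∫ cos(u) du from -4 to 11, with antiderivative sin(u).
Back in v: F(v) = sin(5*v - 4).
Then F(3) - F(0) = (sin(11)) - (-sin(4)) = sin(11) + sin(4).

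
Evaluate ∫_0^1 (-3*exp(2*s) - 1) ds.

An antiderivative is F(s) = -3*exp(2*s)/2 - s.
Then F(1) - F(0) = (-3*exp(2)/2 - 1) - (-3/2) = 1/2 - 3*exp(2)/2.

1/2 - 3*exp(2)/2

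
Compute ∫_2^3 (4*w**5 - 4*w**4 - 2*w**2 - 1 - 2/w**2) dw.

3908/15

By the power rule, an antiderivative is F(w) = 2*w**6/3 - 4*w**5/5 - 2*w**3/3 - w + 2/w.
Then F(3) - F(2) = (4069/15) - (161/15) = 3908/15.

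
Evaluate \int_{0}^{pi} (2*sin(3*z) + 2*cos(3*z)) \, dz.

An antiderivative is F(z) = 2*sin(3*z)/3 - 2*cos(3*z)/3.
Then F(pi) - F(0) = (2/3) - (-2/3) = 4/3.

4/3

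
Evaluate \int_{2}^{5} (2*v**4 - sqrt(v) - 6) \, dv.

-10*sqrt(5)/3 + 4*sqrt(2)/3 + 6096/5

By the power rule, an antiderivative is F(v) = 2*v**5/5 - 2*v**(3/2)/3 - 6*v.
Then F(5) - F(2) = (1220 - 10*sqrt(5)/3) - (4/5 - 4*sqrt(2)/3) = -10*sqrt(5)/3 + 4*sqrt(2)/3 + 6096/5.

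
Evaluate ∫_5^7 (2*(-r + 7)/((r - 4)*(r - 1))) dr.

log(16/9)

Factor the denominator: r**2 - 5*r + 4 = (r - 1)(r - 4).
Partial fractions: 2*(-r + 7)/((r - 4)*(r - 1)) = -4/(r - 1) + 2/(r - 4).
An antiderivative is F(r) = 2*log(r - 4) - 4*log(r - 1).
Then F(7) - F(5) = (-4*log(2) - 2*log(3)) - (-8*log(2)) = log(16/9).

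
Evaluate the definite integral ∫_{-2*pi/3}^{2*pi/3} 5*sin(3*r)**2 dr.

Use the identity sin^2(3*r) = (1 - cos(6*r))/2.
An antiderivative is F(r) = 5*r/2 - 5*sin(6*r)/12.
Then F(2*pi/3) - F(-2*pi/3) = (5*pi/3) - (-5*pi/3) = 10*pi/3.

10*pi/3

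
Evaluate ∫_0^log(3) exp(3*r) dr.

26/3

Let u = exp(r), so du = exp(r) dr. When r = 0, u = 1; when r = log(3), u = 3.
The integral becomes ∫ u**2 du from 1 to 3, with antiderivative u**3/3.
Back in r: F(r) = exp(3*r)/3.
Then F(log(3)) - F(0) = (9) - (1/3) = 26/3.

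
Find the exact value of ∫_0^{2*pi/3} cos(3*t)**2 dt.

Use the identity cos^2(3*t) = (1 + cos(6*t))/2.
An antiderivative is F(t) = t/2 + sin(6*t)/12.
Then F(2*pi/3) - F(0) = (pi/3) - (0) = pi/3.

pi/3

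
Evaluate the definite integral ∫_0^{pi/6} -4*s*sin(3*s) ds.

-4/9

Integrate by parts once (u = s, dv = -4*sin(3*s) ds).
An antiderivative is F(s) = 4*s*cos(3*s)/3 - 4*sin(3*s)/9.
Then F(pi/6) - F(0) = (-4/9) - (0) = -4/9.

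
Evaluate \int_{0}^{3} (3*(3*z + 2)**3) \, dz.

14625/4

Let u = 3*z + 2, so du = 3 dz. When z = 0, u = 2; when z = 3, u = 11.
The integral becomes ∫ u**3 du from 2 to 11, with antiderivative u**4/4.
Back in z: F(z) = (3*z + 2)**4/4.
Then F(3) - F(0) = (14641/4) - (4) = 14625/4.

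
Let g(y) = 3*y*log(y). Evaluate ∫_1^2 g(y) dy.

-9/4 + log(64)

Integrate by parts once (u = ln y, dv = 3*y dy).
An antiderivative is F(y) = 3*y**2*(2*log(y) - 1)/4.
Then F(2) - F(1) = (-3 + log(64)) - (-3/4) = -9/4 + log(64).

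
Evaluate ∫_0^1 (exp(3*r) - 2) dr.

An antiderivative is F(r) = exp(3*r)/3 - 2*r.
Then F(1) - F(0) = (-2 + exp(3)/3) - (1/3) = -7/3 + exp(3)/3.

-7/3 + exp(3)/3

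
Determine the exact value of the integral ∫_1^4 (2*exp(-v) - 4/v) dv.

-8*log(2) - 2*exp(-4) + 2*exp(-1)

An antiderivative is F(v) = -4*log(v) - 2*exp(-v).
Then F(4) - F(1) = (-8*log(2) - 2*exp(-4)) - (-2*exp(-1)) = -8*log(2) - 2*exp(-4) + 2*exp(-1).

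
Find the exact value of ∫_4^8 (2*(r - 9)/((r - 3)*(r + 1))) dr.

-8*log(5) + 10*log(3)

Factor the denominator: r**2 - 2*r - 3 = (r + 1)(r - 3).
Partial fractions: 2*(r - 9)/((r - 3)*(r + 1)) = 5/(r + 1) - 3/(r - 3).
An antiderivative is F(r) = -3*log(r - 3) + 5*log(r + 1).
Then F(8) - F(4) = (-3*log(5) + 10*log(3)) - (5*log(5)) = -8*log(5) + 10*log(3).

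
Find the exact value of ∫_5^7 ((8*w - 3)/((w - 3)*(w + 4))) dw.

Factor the denominator: w**2 + w - 12 = (w + 4)(w - 3).
Partial fractions: (8*w - 3)/((w - 3)*(w + 4)) = 5/(w + 4) + 3/(w - 3).
An antiderivative is F(w) = 3*log(w - 3) + 5*log(w + 4).
Then F(7) - F(5) = (6*log(2) + 5*log(11)) - (3*log(2) + 10*log(3)) = -10*log(3) + 3*log(2) + 5*log(11).

-10*log(3) + 3*log(2) + 5*log(11)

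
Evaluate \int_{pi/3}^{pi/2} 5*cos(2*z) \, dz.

An antiderivative is F(z) = 5*sin(2*z)/2.
Then F(pi/2) - F(pi/3) = (0) - (5*sqrt(3)/4) = -5*sqrt(3)/4.

-5*sqrt(3)/4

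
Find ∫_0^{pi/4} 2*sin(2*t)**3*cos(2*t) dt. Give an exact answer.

Let u = sin(2*t), so du = 2*cos(2*t) dt. When t = 0, u = 0; when t = pi/4, u = 1.
The integral becomes ∫ u**3 du from 0 to 1, with antiderivative u**4/4.
Back in t: F(t) = sin(2*t)**4/4.
Then F(pi/4) - F(0) = (1/4) - (0) = 1/4.

1/4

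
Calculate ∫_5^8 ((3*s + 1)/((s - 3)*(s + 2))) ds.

Factor the denominator: s**2 - s - 6 = (s + 2)(s - 3).
Partial fractions: (3*s + 1)/((s - 3)*(s + 2)) = 1/(s + 2) + 2/(s - 3).
An antiderivative is F(s) = 2*log(s - 3) + log(s + 2).
Then F(8) - F(5) = (log(2) + 3*log(5)) - (log(28)) = -log(7) - log(2) + 3*log(5).

-log(7) - log(2) + 3*log(5)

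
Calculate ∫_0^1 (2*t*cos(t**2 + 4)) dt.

Let u = t**2 + 4, so du = 2*t dt. When t = 0, u = 4; when t = 1, u = 5.
The integral becomes ∫ cos(u) du from 4 to 5, with antiderivative sin(u).
Back in t: F(t) = sin(t**2 + 4).
Then F(1) - F(0) = (sin(5)) - (sin(4)) = sin(5) - sin(4).

sin(5) - sin(4)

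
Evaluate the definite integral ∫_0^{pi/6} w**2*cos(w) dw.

-1 + pi**2/72 + sqrt(3)*pi/6

Integrate by parts twice (u = w^2, dv = cos(w) dw).
An antiderivative is F(w) = w**2*sin(w) + 2*w*cos(w) - 2*sin(w).
Then F(pi/6) - F(0) = (-1 + pi**2/72 + sqrt(3)*pi/6) - (0) = -1 + pi**2/72 + sqrt(3)*pi/6.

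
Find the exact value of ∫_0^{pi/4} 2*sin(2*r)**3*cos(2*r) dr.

Let u = sin(2*r), so du = 2*cos(2*r) dr. When r = 0, u = 0; when r = pi/4, u = 1.
The integral becomes ∫ u**3 du from 0 to 1, with antiderivative u**4/4.
Back in r: F(r) = sin(2*r)**4/4.
Then F(pi/4) - F(0) = (1/4) - (0) = 1/4.

1/4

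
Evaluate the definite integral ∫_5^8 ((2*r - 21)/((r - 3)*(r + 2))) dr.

Factor the denominator: r**2 - r - 6 = (r + 2)(r - 3).
Partial fractions: (2*r - 21)/((r - 3)*(r + 2)) = 5/(r + 2) - 3/(r - 3).
An antiderivative is F(r) = -3*log(r - 3) + 5*log(r + 2).
Then F(8) - F(5) = (2*log(5) + 5*log(2)) - (-3*log(2) + 5*log(7)) = -5*log(7) + 2*log(5) + 8*log(2).

-5*log(7) + 2*log(5) + 8*log(2)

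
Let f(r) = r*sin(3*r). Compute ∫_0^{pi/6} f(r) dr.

1/9

Integrate by parts once (u = r, dv = sin(3*r) dr).
An antiderivative is F(r) = -r*cos(3*r)/3 + sin(3*r)/9.
Then F(pi/6) - F(0) = (1/9) - (0) = 1/9.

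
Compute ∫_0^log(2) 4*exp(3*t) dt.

Let u = exp(t), so du = exp(t) dt. When t = 0, u = 1; when t = log(2), u = 2.
The integral becomes 4·∫ u**2 du from 1 to 2, with antiderivative 4*u**3/3.
Back in t: F(t) = 4*exp(3*t)/3.
Then F(log(2)) - F(0) = (32/3) - (4/3) = 28/3.

28/3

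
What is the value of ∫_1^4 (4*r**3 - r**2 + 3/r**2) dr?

945/4

By the power rule, an antiderivative is F(r) = r**4 - r**3/3 - 3/r.
Then F(4) - F(1) = (2807/12) - (-7/3) = 945/4.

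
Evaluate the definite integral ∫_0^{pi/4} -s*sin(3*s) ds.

Integrate by parts once (u = s, dv = -sin(3*s) ds).
An antiderivative is F(s) = s*cos(3*s)/3 - sin(3*s)/9.
Then F(pi/4) - F(0) = (sqrt(2)*(-3*pi - 4)/72) - (0) = sqrt(2)*(-3*pi - 4)/72.

sqrt(2)*(-3*pi - 4)/72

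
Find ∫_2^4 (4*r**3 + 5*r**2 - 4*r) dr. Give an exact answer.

By the power rule, an antiderivative is F(r) = r**4 + 5*r**3/3 - 2*r**2.
Then F(4) - F(2) = (992/3) - (64/3) = 928/3.

928/3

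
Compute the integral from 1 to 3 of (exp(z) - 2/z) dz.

-exp(1) - log(9) + exp(3)

An antiderivative is F(z) = exp(z) - 2*log(z).
Then F(3) - F(1) = (-log(9) + exp(3)) - (exp(1)) = -exp(1) - log(9) + exp(3).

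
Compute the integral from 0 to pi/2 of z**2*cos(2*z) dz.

-pi/4

Integrate by parts twice (u = z^2, dv = cos(2*z) dz).
An antiderivative is F(z) = z**2*sin(2*z)/2 + z*cos(2*z)/2 - sin(2*z)/4.
Then F(pi/2) - F(0) = (-pi/4) - (0) = -pi/4.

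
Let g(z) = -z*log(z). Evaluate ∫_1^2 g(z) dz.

Integrate by parts once (u = ln z, dv = -z dz).
An antiderivative is F(z) = -z**2*(2*log(z) - 1)/4.
Then F(2) - F(1) = (1 - log(4)) - (1/4) = 3/4 - log(4).

3/4 - log(4)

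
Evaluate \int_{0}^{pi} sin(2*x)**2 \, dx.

pi/2

Use the identity sin^2(2*x) = (1 - cos(4*x))/2.
An antiderivative is F(x) = x/2 - sin(4*x)/8.
Then F(pi) - F(0) = (pi/2) - (0) = pi/2.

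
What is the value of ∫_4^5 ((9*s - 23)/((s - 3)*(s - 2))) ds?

-log(2) + 5*log(3)

Factor the denominator: s**2 - 5*s + 6 = (s - 2)(s - 3).
Partial fractions: (9*s - 23)/((s - 3)*(s - 2)) = 5/(s - 2) + 4/(s - 3).
An antiderivative is F(s) = 4*log(s - 3) + 5*log(s - 2).
Then F(5) - F(4) = (4*log(2) + 5*log(3)) - (log(32)) = -log(2) + 5*log(3).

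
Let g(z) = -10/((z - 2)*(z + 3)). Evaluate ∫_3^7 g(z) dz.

-log(9)

Factor the denominator: z**2 + z - 6 = (z + 3)(z - 2).
Partial fractions: -10/((z - 2)*(z + 3)) = 2/(z + 3) - 2/(z - 2).
An antiderivative is F(z) = -2*log(z - 2) + 2*log(z + 3).
Then F(7) - F(3) = (log(4)) - (log(36)) = -log(9).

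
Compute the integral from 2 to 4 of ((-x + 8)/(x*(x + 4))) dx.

log(27/16)

Factor the denominator: x**2 + 4*x = (x + 4)x.
Partial fractions: (-x + 8)/(x*(x + 4)) = -3/(x + 4) + 2/x.
An antiderivative is F(x) = 2*log(x) - 3*log(x + 4).
Then F(4) - F(2) = (-log(32)) - (-log(54)) = log(27/16).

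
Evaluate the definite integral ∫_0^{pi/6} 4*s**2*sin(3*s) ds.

Integrate by parts twice (u = s^2, dv = 4*sin(3*s) ds).
An antiderivative is F(s) = -4*s**2*cos(3*s)/3 + 8*s*sin(3*s)/9 + 8*cos(3*s)/27.
Then F(pi/6) - F(0) = (4*pi/27) - (8/27) = -8/27 + 4*pi/27.

-8/27 + 4*pi/27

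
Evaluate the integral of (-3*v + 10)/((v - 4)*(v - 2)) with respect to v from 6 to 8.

log(2/9)

Factor the denominator: v**2 - 6*v + 8 = (v - 2)(v - 4).
Partial fractions: (-3*v + 10)/((v - 4)*(v - 2)) = -2/(v - 2) - 1/(v - 4).
An antiderivative is F(v) = -log(v - 4) - 2*log(v - 2).
Then F(8) - F(6) = (-4*log(2) - 2*log(3)) - (-log(32)) = log(2/9).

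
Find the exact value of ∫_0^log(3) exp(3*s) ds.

Let u = exp(s), so du = exp(s) ds. When s = 0, u = 1; when s = log(3), u = 3.
The integral becomes ∫ u**2 du from 1 to 3, with antiderivative u**3/3.
Back in s: F(s) = exp(3*s)/3.
Then F(log(3)) - F(0) = (9) - (1/3) = 26/3.

26/3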